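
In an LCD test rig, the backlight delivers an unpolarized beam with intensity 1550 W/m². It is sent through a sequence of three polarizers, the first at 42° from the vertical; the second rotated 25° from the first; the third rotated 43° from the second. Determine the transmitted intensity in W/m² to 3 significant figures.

Unpolarized light through the first polarizer → I₁ = 1550 W/m²/2 = 775 W/m², polarized at 42°.
I₂ = I₁ · cos²(25°) = 775 · 0.8214 = 636.6 W/m².
I₃ = I₂ · cos²(43°) = 636.6 · 0.5349 = 340.5 W/m².

I ≈ 340 W/m²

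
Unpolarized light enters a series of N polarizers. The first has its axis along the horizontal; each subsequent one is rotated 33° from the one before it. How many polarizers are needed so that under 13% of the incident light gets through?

N = 5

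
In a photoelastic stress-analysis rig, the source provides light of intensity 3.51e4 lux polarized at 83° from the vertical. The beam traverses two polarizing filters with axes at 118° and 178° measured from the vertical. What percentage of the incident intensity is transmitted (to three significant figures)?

By Malus's law, I₁ = 3.51e4 lux · cos²(35°) = 2.355e+04 lux.
I₂ = I₁ · cos²(60°) = 2.355e+04 · 0.25 = 5888 lux.
That is 16.78% of the incident intensity.

≈ 16.8%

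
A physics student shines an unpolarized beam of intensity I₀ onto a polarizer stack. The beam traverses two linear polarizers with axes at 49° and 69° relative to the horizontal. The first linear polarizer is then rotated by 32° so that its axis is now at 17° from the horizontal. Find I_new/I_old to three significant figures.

Before rotation:
Unpolarized light through the first polarizer → I₁ = ½ I₀, now polarized at 49°.
I₂ = I₁ cos²(69° − 49°) = 0.5 I₀ · cos²(20°) = 0.4415 I₀.
After rotation:
Unpolarized light through the first polarizer → I₁ = ½ I₀, now polarized at 17°.
I₂ = I₁ cos²(69° − 17°) = 0.5 I₀ · cos²(52°) = 0.1895 I₀.
Ratio = 0.1895 / 0.4415 = 0.4293.

I_new/I_old ≈ 0.429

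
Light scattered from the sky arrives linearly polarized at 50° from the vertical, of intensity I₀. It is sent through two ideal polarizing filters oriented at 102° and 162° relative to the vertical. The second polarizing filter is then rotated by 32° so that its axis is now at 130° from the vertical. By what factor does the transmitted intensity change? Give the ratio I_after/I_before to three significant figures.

I_new/I_old ≈ 3.12

Before rotation:
By Malus's law, I₁ = I₀ cos²(102° − 50°) = I₀ cos²(52°) = 0.379 I₀.
I₂ = I₁ cos²(162° − 102°) = 0.379 I₀ · cos²(60°) = 0.09476 I₀.
After rotation:
I₁ = I₀ cos²(102° − 50°) = I₀ cos²(52°) = 0.379 I₀.
I₂ = I₁ cos²(130° − 102°) = 0.379 I₀ · cos²(28°) = 0.2955 I₀.
Ratio = 0.2955 / 0.09476 = 3.118.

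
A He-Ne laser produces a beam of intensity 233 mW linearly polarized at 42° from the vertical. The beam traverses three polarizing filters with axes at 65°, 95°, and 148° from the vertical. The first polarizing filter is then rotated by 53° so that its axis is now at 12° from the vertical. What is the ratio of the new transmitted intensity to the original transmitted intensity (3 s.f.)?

Before rotation:
By Malus's law, I₁ = I₀ cos²(65° − 42°) = I₀ cos²(23°) = 0.8473 I₀.
I₂ = I₁ cos²(95° − 65°) = 0.8473 I₀ · cos²(30°) = 0.6355 I₀.
I₃ = I₂ cos²(148° − 95°) = 0.6355 I₀ · cos²(53°) = 0.2302 I₀.
After rotation:
I₁ = I₀ cos²(12° − 42°) = I₀ cos²(30°) = 0.75 I₀.
I₂ = I₁ cos²(95° − 12°) = 0.75 I₀ · cos²(83°) = 0.01114 I₀.
I₃ = I₂ cos²(148° − 95°) = 0.01114 I₀ · cos²(53°) = 0.004034 I₀.
Ratio = 0.004034 / 0.2302 = 0.01753.

I_new/I_old ≈ 0.0175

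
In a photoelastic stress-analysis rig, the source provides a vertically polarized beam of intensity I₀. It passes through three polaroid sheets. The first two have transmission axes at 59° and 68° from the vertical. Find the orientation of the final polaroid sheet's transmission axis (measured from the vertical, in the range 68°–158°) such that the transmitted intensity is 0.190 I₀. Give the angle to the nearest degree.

θ ≈ 99°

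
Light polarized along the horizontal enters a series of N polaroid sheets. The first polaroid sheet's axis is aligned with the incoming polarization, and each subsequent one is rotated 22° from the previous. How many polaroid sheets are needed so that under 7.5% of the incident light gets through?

N = 19

First polarizer is aligned with the polarization: full transmission.
Each further stage multiplies by cos²(22°) = 0.8597.
After N polarizers: T = 0.8597^(N−1). Require T < 0.075 ⇒ N−1 > ln(0.075)/ln(0.8597) = 17.13, so N−1 ≥ 18 and N = 19.
Check: N=19 gives T = 0.06576 < 0.075; N=18 gives T = 0.0765.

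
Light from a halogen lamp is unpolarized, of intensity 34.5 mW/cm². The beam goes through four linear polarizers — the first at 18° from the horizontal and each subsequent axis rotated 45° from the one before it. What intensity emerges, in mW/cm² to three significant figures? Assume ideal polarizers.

Unpolarized light through the first polarizer → I₁ = 34.5 mW/cm²/2 = 17.25 mW/cm², polarized at 18°.
I₂ = I₁ · cos²(45°) = 17.25 · 0.5 = 8.625 mW/cm².
I₃ = I₂ · cos²(45°) = 8.625 · 0.5 = 4.313 mW/cm².
I₄ = I₃ · cos²(45°) = 4.313 · 0.5 = 2.156 mW/cm².

I ≈ 2.16 mW/cm²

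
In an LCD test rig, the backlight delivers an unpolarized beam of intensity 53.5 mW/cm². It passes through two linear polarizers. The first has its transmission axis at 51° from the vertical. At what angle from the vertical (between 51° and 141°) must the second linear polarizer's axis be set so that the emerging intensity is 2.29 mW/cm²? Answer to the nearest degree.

Unpolarized light through the first polarizer → I₁ = ½ I₀, now polarized at 51°.
Target fraction: 2.29 / 53.5 mW/cm² = 0.0428 of I₀.
Need I₂/I₀ = 0.0428, so cos²(θ − 51°) = 0.0428 / 0.5 = 0.08561.
θ − 51° = arccos(√0.08561) = 73.0°, giving θ ≈ 51 + 73.0 = 124.0°.

θ ≈ 124°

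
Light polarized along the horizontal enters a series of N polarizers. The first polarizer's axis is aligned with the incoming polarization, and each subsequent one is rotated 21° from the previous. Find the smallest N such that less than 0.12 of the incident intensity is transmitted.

N = 17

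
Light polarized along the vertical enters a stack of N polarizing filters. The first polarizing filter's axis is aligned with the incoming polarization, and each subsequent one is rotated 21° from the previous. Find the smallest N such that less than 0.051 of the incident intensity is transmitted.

First polarizer is aligned with the polarization: full transmission.
Each further stage multiplies by cos²(21°) = 0.8716.
After N polarizers: T = 0.8716^(N−1). Require T < 0.051 ⇒ N−1 > ln(0.051)/ln(0.8716) = 21.65, so N−1 ≥ 22 and N = 23.
Check: N=23 gives T = 0.0486 < 0.051; N=22 gives T = 0.05577.

N = 23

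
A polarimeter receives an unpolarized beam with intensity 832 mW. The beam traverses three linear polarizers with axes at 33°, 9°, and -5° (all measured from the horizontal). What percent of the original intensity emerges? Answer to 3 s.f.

Unpolarized light through the first polarizer → I₁ = 832 mW/2 = 416 mW, polarized at 33°.
I₂ = I₁ · cos²(24°) = 416 · 0.8346 = 347.2 mW.
I₃ = I₂ · cos²(14°) = 347.2 · 0.9415 = 326.9 mW.
That is 39.29% of the incident intensity.

≈ 39.3%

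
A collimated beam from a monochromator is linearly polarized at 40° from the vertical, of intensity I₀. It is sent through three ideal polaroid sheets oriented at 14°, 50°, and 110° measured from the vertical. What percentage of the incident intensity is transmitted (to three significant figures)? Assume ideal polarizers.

≈ 13.2%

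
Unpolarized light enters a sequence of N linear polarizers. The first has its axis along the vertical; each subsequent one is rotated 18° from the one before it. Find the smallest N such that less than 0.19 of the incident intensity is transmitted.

N = 11

First polarizer halves the unpolarized light: factor 1/2.
Each further stage multiplies by cos²(18°) = 0.9045.
After N polarizers: T = 0.5·0.9045^(N−1). Require T < 0.19 ⇒ N−1 > ln(0.19/0.5)/ln(0.9045) = 9.64, so N−1 ≥ 10 and N = 11.
Check: N=11 gives T = 0.1833 < 0.19; N=10 gives T = 0.2026.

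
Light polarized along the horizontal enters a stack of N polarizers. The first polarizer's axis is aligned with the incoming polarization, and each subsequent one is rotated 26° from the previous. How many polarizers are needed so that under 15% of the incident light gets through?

N = 10

First polarizer is aligned with the polarization: full transmission.
Each further stage multiplies by cos²(26°) = 0.8078.
After N polarizers: T = 0.8078^(N−1). Require T < 0.15 ⇒ N−1 > ln(0.15)/ln(0.8078) = 8.89, so N−1 ≥ 9 and N = 10.
Check: N=10 gives T = 0.1465 < 0.15; N=9 gives T = 0.1814.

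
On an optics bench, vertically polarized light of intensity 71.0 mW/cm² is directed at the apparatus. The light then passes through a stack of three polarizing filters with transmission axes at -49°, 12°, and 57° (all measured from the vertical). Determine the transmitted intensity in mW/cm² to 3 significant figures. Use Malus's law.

By Malus's law, I₁ = 71.0 mW/cm² · cos²(49°) = 30.56 mW/cm².
I₂ = I₁ · cos²(61°) = 30.56 · 0.235 = 7.183 mW/cm².
I₃ = I₂ · cos²(45°) = 7.183 · 0.5 = 3.591 mW/cm².

I ≈ 3.59 mW/cm²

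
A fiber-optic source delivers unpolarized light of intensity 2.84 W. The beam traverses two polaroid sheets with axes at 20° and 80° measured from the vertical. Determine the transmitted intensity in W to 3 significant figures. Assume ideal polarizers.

I ≈ 0.355 W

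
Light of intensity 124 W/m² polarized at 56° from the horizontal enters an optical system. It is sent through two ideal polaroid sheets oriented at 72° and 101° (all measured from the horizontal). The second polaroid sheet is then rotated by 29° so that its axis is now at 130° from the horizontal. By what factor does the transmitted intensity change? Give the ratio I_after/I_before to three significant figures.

Before rotation:
I₁ = I₀ cos²(72° − 56°) = I₀ cos²(16°) = 0.924 I₀.
I₂ = I₁ cos²(101° − 72°) = 0.924 I₀ · cos²(29°) = 0.7068 I₀.
After rotation:
I₁ = I₀ cos²(72° − 56°) = I₀ cos²(16°) = 0.924 I₀.
I₂ = I₁ cos²(130° − 72°) = 0.924 I₀ · cos²(58°) = 0.2595 I₀.
Ratio = 0.2595 / 0.7068 = 0.3671.

I_new/I_old ≈ 0.367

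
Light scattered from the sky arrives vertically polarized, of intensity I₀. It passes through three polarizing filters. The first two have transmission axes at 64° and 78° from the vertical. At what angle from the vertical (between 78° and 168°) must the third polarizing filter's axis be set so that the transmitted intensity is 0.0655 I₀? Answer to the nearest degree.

θ ≈ 131°

I₁ = I₀ cos²(64° − 0°) = I₀ cos²(64°) = 0.1922 I₀.
I₂ = I₁ cos²(78° − 64°) = 0.1922 I₀ · cos²(14°) = 0.1809 I₀.
Need I₃/I₀ = 0.0655, so cos²(θ − 78°) = 0.0655 / 0.1809 = 0.362.
θ − 78° = arccos(√0.362) = 53.0°, giving θ ≈ 78 + 53.0 = 131.0°.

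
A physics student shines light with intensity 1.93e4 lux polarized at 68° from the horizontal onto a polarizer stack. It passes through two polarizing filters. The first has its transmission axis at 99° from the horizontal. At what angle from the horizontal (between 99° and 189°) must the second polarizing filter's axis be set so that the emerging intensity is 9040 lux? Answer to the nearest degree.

θ ≈ 136°

By Malus's law, I₁ = I₀ cos²(99° − 68°) = I₀ cos²(31°) = 0.7347 I₀.
Target fraction: 9040 / 1.93e4 lux = 0.4684 of I₀.
Need I₂/I₀ = 0.4684, so cos²(θ − 99°) = 0.4684 / 0.7347 = 0.6375.
θ − 99° = arccos(√0.6375) = 37.0°, giving θ ≈ 99 + 37.0 = 136.0°.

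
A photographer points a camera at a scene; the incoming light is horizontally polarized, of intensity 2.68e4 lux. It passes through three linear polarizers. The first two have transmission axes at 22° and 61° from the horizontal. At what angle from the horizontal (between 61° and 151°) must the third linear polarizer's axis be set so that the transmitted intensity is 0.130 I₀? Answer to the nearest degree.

θ ≈ 121°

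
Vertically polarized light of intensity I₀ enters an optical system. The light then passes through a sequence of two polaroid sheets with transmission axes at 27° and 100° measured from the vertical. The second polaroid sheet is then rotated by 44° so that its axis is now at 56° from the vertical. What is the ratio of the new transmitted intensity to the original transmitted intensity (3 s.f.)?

Before rotation:
By Malus's law, I₁ = I₀ cos²(27° − 0°) = I₀ cos²(27°) = 0.7939 I₀.
I₂ = I₁ cos²(100° − 27°) = 0.7939 I₀ · cos²(73°) = 0.06786 I₀.
After rotation:
I₁ = I₀ cos²(27° − 0°) = I₀ cos²(27°) = 0.7939 I₀.
I₂ = I₁ cos²(56° − 27°) = 0.7939 I₀ · cos²(29°) = 0.6073 I₀.
Ratio = 0.6073 / 0.06786 = 8.949.

I_new/I_old ≈ 8.95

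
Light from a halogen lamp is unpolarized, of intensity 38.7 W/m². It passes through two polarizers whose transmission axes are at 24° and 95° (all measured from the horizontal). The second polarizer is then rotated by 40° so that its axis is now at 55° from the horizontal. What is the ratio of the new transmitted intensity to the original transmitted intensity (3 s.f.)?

Before rotation:
Unpolarized light through the first polarizer → I₁ = ½ I₀, now polarized at 24°.
I₂ = I₁ cos²(95° − 24°) = 0.5 I₀ · cos²(71°) = 0.053 I₀.
After rotation:
Unpolarized light through the first polarizer → I₁ = ½ I₀, now polarized at 24°.
I₂ = I₁ cos²(55° − 24°) = 0.5 I₀ · cos²(31°) = 0.3674 I₀.
Ratio = 0.3674 / 0.053 = 6.932.

I_new/I_old ≈ 6.93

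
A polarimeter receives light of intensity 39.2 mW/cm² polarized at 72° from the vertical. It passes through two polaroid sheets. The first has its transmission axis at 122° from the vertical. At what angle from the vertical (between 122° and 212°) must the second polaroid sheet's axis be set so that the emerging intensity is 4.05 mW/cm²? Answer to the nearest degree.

I₁ = I₀ cos²(122° − 72°) = I₀ cos²(50°) = 0.4132 I₀.
Target fraction: 4.05 / 39.2 mW/cm² = 0.1033 of I₀.
Need I₂/I₀ = 0.1033, so cos²(θ − 122°) = 0.1033 / 0.4132 = 0.2501.
θ − 122° = arccos(√0.2501) = 60.0°, giving θ ≈ 122 + 60.0 = 182.0°.

θ ≈ 182°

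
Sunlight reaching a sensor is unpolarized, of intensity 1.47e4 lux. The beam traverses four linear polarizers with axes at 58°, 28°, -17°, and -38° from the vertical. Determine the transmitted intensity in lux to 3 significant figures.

I ≈ 2400 lux

Unpolarized light through the first polarizer → I₁ = 1.47e4 lux/2 = 7350 lux, polarized at 58°.
I₂ = I₁ · cos²(30°) = 7350 · 0.75 = 5513 lux.
I₃ = I₂ · cos²(45°) = 5513 · 0.5 = 2756 lux.
I₄ = I₃ · cos²(21°) = 2756 · 0.8716 = 2402 lux.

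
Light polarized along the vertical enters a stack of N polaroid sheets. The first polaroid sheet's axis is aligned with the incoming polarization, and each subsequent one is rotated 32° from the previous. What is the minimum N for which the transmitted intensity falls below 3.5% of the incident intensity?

N = 12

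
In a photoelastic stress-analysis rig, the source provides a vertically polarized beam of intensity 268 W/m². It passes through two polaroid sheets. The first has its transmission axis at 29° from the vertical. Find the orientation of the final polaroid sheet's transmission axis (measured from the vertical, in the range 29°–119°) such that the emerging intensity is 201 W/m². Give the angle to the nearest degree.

θ ≈ 37°

By Malus's law, I₁ = I₀ cos²(29° − 0°) = I₀ cos²(29°) = 0.765 I₀.
Target fraction: 201 / 268 W/m² = 0.75 of I₀.
Need I₂/I₀ = 0.75, so cos²(θ − 29°) = 0.75 / 0.765 = 0.9804.
θ − 29° = arccos(√0.9804) = 8.0°, giving θ ≈ 29 + 8.0 = 37.0°.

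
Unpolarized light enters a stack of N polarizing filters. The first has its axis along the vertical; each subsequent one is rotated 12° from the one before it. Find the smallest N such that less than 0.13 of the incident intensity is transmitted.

N = 32

First polarizer halves the unpolarized light: factor 1/2.
Each further stage multiplies by cos²(12°) = 0.9568.
After N polarizers: T = 0.5·0.9568^(N−1). Require T < 0.13 ⇒ N−1 > ln(0.13/0.5)/ln(0.9568) = 30.48, so N−1 ≥ 31 and N = 32.
Check: N=32 gives T = 0.1271 < 0.13; N=31 gives T = 0.1328.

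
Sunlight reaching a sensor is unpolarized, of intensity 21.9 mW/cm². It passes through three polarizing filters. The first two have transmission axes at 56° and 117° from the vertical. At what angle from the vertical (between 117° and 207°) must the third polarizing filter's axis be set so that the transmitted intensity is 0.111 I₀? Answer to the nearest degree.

Unpolarized light through the first polarizer → I₁ = ½ I₀, now polarized at 56°.
I₂ = I₁ cos²(117° − 56°) = 0.5 I₀ · cos²(61°) = 0.1175 I₀.
Need I₃/I₀ = 0.111, so cos²(θ − 117°) = 0.111 / 0.1175 = 0.9445.
θ − 117° = arccos(√0.9445) = 13.6°, giving θ ≈ 117 + 13.6 = 130.6°.

θ ≈ 131°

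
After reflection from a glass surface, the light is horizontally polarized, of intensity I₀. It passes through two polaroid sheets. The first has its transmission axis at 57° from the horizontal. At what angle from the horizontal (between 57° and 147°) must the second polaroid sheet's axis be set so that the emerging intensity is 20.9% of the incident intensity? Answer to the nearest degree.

By Malus's law, I₁ = I₀ cos²(57° − 0°) = I₀ cos²(57°) = 0.2966 I₀.
Need I₂/I₀ = 0.209, so cos²(θ − 57°) = 0.209 / 0.2966 = 0.7046.
θ − 57° = arccos(√0.7046) = 32.9°, giving θ ≈ 57 + 32.9 = 89.9°.

θ ≈ 90°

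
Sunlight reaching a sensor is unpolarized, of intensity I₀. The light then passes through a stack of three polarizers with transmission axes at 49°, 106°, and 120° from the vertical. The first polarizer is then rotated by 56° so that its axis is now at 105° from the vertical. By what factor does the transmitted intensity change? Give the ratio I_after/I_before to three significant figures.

I_new/I_old ≈ 3.37

Before rotation:
Unpolarized light through the first polarizer → I₁ = ½ I₀, now polarized at 49°.
I₂ = I₁ cos²(106° − 49°) = 0.5 I₀ · cos²(57°) = 0.1483 I₀.
I₃ = I₂ cos²(120° − 106°) = 0.1483 I₀ · cos²(14°) = 0.1396 I₀.
After rotation:
Unpolarized light through the first polarizer → I₁ = ½ I₀, now polarized at 105°.
I₂ = I₁ cos²(106° − 105°) = 0.5 I₀ · cos²(1°) = 0.4998 I₀.
I₃ = I₂ cos²(120° − 106°) = 0.4998 I₀ · cos²(14°) = 0.4706 I₀.
Ratio = 0.4706 / 0.1396 = 3.37.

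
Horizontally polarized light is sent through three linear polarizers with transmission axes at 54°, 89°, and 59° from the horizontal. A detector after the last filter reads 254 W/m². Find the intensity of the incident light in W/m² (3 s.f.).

I₁ = I₀ cos²(54° − 0°) = I₀ cos²(54°) = 0.3455 I₀.
I₂ = I₁ cos²(89° − 54°) = 0.3455 I₀ · cos²(35°) = 0.2318 I₀.
I₃ = I₂ cos²(59° − 89°) = 0.2318 I₀ · cos²(30°) = 0.1739 I₀.
So 254 W/m² = 0.1739 I₀, giving I₀ = 254/0.1739 = 1461 W/m².

I₀ ≈ 1460 W/m²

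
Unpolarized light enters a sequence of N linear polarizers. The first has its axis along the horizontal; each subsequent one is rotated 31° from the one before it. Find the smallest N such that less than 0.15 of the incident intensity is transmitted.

First polarizer halves the unpolarized light: factor 1/2.
Each further stage multiplies by cos²(31°) = 0.7347.
After N polarizers: T = 0.5·0.7347^(N−1). Require T < 0.15 ⇒ N−1 > ln(0.15/0.5)/ln(0.7347) = 3.91, so N−1 ≥ 4 and N = 5.
Check: N=5 gives T = 0.1457 < 0.15; N=4 gives T = 0.1983.

N = 5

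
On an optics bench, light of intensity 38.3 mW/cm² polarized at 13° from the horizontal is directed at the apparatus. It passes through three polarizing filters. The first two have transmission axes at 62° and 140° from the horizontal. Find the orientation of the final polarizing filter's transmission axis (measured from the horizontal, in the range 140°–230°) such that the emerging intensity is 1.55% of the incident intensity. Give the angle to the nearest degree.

I₁ = I₀ cos²(62° − 13°) = I₀ cos²(49°) = 0.4304 I₀.
I₂ = I₁ cos²(140° − 62°) = 0.4304 I₀ · cos²(78°) = 0.01861 I₀.
Need I₃/I₀ = 0.0155, so cos²(θ − 140°) = 0.0155 / 0.01861 = 0.8331.
θ − 140° = arccos(√0.8331) = 24.1°, giving θ ≈ 140 + 24.1 = 164.1°.

θ ≈ 164°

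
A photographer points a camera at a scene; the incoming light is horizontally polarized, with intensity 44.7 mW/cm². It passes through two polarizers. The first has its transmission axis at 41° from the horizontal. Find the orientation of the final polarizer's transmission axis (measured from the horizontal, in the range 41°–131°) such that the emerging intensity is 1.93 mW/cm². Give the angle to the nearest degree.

θ ≈ 115°

I₁ = I₀ cos²(41° − 0°) = I₀ cos²(41°) = 0.5696 I₀.
Target fraction: 1.93 / 44.7 mW/cm² = 0.04318 of I₀.
Need I₂/I₀ = 0.04318, so cos²(θ − 41°) = 0.04318 / 0.5696 = 0.0758.
θ − 41° = arccos(√0.0758) = 74.0°, giving θ ≈ 41 + 74.0 = 115.0°.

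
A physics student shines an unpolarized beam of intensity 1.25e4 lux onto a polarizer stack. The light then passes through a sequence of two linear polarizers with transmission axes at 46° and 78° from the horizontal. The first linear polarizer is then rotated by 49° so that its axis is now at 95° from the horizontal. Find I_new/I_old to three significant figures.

Before rotation:
Unpolarized light through the first polarizer → I₁ = ½ I₀, now polarized at 46°.
I₂ = I₁ cos²(78° − 46°) = 0.5 I₀ · cos²(32°) = 0.3596 I₀.
After rotation:
Unpolarized light through the first polarizer → I₁ = ½ I₀, now polarized at 95°.
I₂ = I₁ cos²(78° − 95°) = 0.5 I₀ · cos²(17°) = 0.4573 I₀.
Ratio = 0.4573 / 0.3596 = 1.272.

I_new/I_old ≈ 1.27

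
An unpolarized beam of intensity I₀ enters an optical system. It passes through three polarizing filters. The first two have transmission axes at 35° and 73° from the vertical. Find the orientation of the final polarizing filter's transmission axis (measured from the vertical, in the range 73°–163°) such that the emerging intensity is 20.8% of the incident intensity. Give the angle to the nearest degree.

θ ≈ 108°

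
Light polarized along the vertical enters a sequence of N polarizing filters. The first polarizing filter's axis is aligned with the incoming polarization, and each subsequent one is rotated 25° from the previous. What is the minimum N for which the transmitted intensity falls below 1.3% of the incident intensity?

First polarizer is aligned with the polarization: full transmission.
Each further stage multiplies by cos²(25°) = 0.8214.
After N polarizers: T = 0.8214^(N−1). Require T < 0.013 ⇒ N−1 > ln(0.013)/ln(0.8214) = 22.07, so N−1 ≥ 23 and N = 24.
Check: N=24 gives T = 0.01083 < 0.013; N=23 gives T = 0.01319.

N = 24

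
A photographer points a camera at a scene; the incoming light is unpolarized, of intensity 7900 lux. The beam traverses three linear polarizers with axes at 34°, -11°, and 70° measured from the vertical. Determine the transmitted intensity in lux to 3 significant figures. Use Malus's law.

I ≈ 48.3 lux

Unpolarized light through the first polarizer → I₁ = 7900 lux/2 = 3950 lux, polarized at 34°.
I₂ = I₁ · cos²(45°) = 3950 · 0.5 = 1975 lux.
I₃ = I₂ · cos²(81°) = 1975 · 0.02447 = 48.33 lux.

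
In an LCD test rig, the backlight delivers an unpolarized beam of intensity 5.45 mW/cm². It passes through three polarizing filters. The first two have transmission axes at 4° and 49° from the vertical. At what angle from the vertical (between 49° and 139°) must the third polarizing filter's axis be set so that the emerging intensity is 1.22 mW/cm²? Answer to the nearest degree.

Unpolarized light through the first polarizer → I₁ = ½ I₀, now polarized at 4°.
I₂ = I₁ cos²(49° − 4°) = 0.5 I₀ · cos²(45°) = 0.25 I₀.
Target fraction: 1.22 / 5.45 mW/cm² = 0.2239 of I₀.
Need I₃/I₀ = 0.2239, so cos²(θ − 49°) = 0.2239 / 0.25 = 0.8954.
θ − 49° = arccos(√0.8954) = 18.9°, giving θ ≈ 49 + 18.9 = 67.9°.

θ ≈ 68°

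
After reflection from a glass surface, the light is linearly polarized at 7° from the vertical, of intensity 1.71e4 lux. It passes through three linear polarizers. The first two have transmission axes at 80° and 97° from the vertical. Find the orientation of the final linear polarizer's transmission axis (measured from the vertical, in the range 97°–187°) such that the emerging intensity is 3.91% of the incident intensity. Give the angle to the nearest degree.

θ ≈ 142°

I₁ = I₀ cos²(80° − 7°) = I₀ cos²(73°) = 0.08548 I₀.
I₂ = I₁ cos²(97° − 80°) = 0.08548 I₀ · cos²(17°) = 0.07817 I₀.
Need I₃/I₀ = 0.0391, so cos²(θ − 97°) = 0.0391 / 0.07817 = 0.5002.
θ − 97° = arccos(√0.5002) = 45.0°, giving θ ≈ 97 + 45.0 = 142.0°.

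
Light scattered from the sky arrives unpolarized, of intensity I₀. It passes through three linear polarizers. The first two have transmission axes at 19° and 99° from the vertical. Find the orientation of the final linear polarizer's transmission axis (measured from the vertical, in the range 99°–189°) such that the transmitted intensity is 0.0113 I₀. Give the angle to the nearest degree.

Unpolarized light through the first polarizer → I₁ = ½ I₀, now polarized at 19°.
I₂ = I₁ cos²(99° − 19°) = 0.5 I₀ · cos²(80°) = 0.01508 I₀.
Need I₃/I₀ = 0.0113, so cos²(θ − 99°) = 0.0113 / 0.01508 = 0.7495.
θ − 99° = arccos(√0.7495) = 30.0°, giving θ ≈ 99 + 30.0 = 129.0°.

θ ≈ 129°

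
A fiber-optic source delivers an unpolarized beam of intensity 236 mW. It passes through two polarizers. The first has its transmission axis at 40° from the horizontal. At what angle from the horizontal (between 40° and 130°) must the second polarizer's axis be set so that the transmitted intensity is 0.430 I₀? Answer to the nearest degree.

θ ≈ 62°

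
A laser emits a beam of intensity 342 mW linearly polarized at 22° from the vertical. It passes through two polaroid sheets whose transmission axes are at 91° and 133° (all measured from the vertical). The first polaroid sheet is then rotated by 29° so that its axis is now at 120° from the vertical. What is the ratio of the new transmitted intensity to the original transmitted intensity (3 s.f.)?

I_new/I_old ≈ 0.259

Before rotation:
By Malus's law, I₁ = I₀ cos²(91° − 22°) = I₀ cos²(69°) = 0.1284 I₀.
I₂ = I₁ cos²(133° − 91°) = 0.1284 I₀ · cos²(42°) = 0.07093 I₀.
After rotation:
I₁ = I₀ cos²(120° − 22°) = I₀ cos²(82°) = 0.01937 I₀.
I₂ = I₁ cos²(133° − 120°) = 0.01937 I₀ · cos²(13°) = 0.01839 I₀.
Ratio = 0.01839 / 0.07093 = 0.2593.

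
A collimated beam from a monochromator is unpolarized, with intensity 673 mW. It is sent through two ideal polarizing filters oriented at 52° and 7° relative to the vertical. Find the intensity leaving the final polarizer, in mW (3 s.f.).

Unpolarized light through the first polarizer → I₁ = 673 mW/2 = 336.5 mW, polarized at 52°.
I₂ = I₁ · cos²(45°) = 336.5 · 0.5 = 168.3 mW.

I ≈ 168 mW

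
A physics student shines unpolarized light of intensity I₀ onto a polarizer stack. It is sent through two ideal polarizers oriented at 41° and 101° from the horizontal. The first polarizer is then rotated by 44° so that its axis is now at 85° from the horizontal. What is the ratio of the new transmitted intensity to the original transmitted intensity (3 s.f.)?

I_new/I_old ≈ 3.70

Before rotation:
Unpolarized light through the first polarizer → I₁ = ½ I₀, now polarized at 41°.
I₂ = I₁ cos²(101° − 41°) = 0.5 I₀ · cos²(60°) = 0.125 I₀.
After rotation:
Unpolarized light through the first polarizer → I₁ = ½ I₀, now polarized at 85°.
I₂ = I₁ cos²(101° − 85°) = 0.5 I₀ · cos²(16°) = 0.462 I₀.
Ratio = 0.462 / 0.125 = 3.696.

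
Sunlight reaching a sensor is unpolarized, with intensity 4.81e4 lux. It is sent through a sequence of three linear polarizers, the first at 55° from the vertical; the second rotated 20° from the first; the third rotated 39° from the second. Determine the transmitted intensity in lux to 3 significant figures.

Unpolarized light through the first polarizer → I₁ = 4.81e4 lux/2 = 2.405e+04 lux, polarized at 55°.
I₂ = I₁ · cos²(20°) = 2.405e+04 · 0.883 = 2.124e+04 lux.
I₃ = I₂ · cos²(39°) = 2.124e+04 · 0.604 = 1.283e+04 lux.

I ≈ 1.28e4 lux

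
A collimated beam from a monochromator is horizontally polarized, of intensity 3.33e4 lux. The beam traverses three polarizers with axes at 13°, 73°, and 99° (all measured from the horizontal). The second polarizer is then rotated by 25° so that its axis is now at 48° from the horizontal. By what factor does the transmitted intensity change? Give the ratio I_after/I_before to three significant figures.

I_new/I_old ≈ 1.32

Before rotation:
By Malus's law, I₁ = I₀ cos²(13° − 0°) = I₀ cos²(13°) = 0.9494 I₀.
I₂ = I₁ cos²(73° − 13°) = 0.9494 I₀ · cos²(60°) = 0.2373 I₀.
I₃ = I₂ cos²(99° − 73°) = 0.2373 I₀ · cos²(26°) = 0.1917 I₀.
After rotation:
I₁ = I₀ cos²(13° − 0°) = I₀ cos²(13°) = 0.9494 I₀.
I₂ = I₁ cos²(48° − 13°) = 0.9494 I₀ · cos²(35°) = 0.6371 I₀.
I₃ = I₂ cos²(99° − 48°) = 0.6371 I₀ · cos²(51°) = 0.2523 I₀.
Ratio = 0.2523 / 0.1917 = 1.316.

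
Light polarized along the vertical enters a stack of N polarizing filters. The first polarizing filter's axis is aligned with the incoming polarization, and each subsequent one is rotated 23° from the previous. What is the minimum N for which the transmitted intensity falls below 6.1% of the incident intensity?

First polarizer is aligned with the polarization: full transmission.
Each further stage multiplies by cos²(23°) = 0.8473.
After N polarizers: T = 0.8473^(N−1). Require T < 0.061 ⇒ N−1 > ln(0.061)/ln(0.8473) = 16.88, so N−1 ≥ 17 and N = 18.
Check: N=18 gives T = 0.05983 < 0.061; N=17 gives T = 0.0706.

N = 18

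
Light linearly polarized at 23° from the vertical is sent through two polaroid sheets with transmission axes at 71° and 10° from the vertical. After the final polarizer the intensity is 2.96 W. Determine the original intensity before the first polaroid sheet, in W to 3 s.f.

I₀ ≈ 28.1 W

I₁ = I₀ cos²(71° − 23°) = I₀ cos²(48°) = 0.4477 I₀.
I₂ = I₁ cos²(10° − 71°) = 0.4477 I₀ · cos²(61°) = 0.1052 I₀.
So 2.96 W = 0.1052 I₀, giving I₀ = 2.96/0.1052 = 28.13 W.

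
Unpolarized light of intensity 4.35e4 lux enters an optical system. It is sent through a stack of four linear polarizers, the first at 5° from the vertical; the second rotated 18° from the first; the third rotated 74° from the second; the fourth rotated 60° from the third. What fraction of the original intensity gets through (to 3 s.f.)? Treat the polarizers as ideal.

Unpolarized light through the first polarizer → I₁ = 4.35e4 lux/2 = 2.175e+04 lux, polarized at 5°.
I₂ = I₁ · cos²(18°) = 2.175e+04 · 0.9045 = 1.967e+04 lux.
I₃ = I₂ · cos²(74°) = 1.967e+04 · 0.07598 = 1495 lux.
I₄ = I₃ · cos²(60°) = 1495 · 0.25 = 373.7 lux.
Transmitted fraction = 0.00859.

I/I₀ ≈ 0.00859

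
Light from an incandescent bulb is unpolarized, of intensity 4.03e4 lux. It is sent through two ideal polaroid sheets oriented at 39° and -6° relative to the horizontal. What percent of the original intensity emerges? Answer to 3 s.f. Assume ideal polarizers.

≈ 25.0%

Unpolarized light through the first polarizer → I₁ = 4.03e4 lux/2 = 2.015e+04 lux, polarized at 39°.
I₂ = I₁ · cos²(45°) = 2.015e+04 · 0.5 = 1.008e+04 lux.
That is 25% of the incident intensity.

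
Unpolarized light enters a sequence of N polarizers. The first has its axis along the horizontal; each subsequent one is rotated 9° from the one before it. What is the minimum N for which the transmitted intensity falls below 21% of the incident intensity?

N = 37

First polarizer halves the unpolarized light: factor 1/2.
Each further stage multiplies by cos²(9°) = 0.9755.
After N polarizers: T = 0.5·0.9755^(N−1). Require T < 0.21 ⇒ N−1 > ln(0.21/0.5)/ln(0.9755) = 35.01, so N−1 ≥ 36 and N = 37.
Check: N=37 gives T = 0.2049 < 0.21; N=36 gives T = 0.2101.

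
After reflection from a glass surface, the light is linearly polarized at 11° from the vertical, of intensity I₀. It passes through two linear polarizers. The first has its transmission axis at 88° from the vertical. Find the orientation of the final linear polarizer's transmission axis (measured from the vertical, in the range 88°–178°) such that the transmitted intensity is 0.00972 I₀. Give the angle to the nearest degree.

θ ≈ 152°

I₁ = I₀ cos²(88° − 11°) = I₀ cos²(77°) = 0.0506 I₀.
Need I₂/I₀ = 0.00972, so cos²(θ − 88°) = 0.00972 / 0.0506 = 0.1921.
θ − 88° = arccos(√0.1921) = 64.0°, giving θ ≈ 88 + 64.0 = 152.0°.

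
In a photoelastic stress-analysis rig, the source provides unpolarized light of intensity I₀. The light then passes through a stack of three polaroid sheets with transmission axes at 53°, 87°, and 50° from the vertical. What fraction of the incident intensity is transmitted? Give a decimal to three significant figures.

≈ 0.219 I₀

Unpolarized light through the first polarizer → I₁ = ½ I₀, now polarized at 53°.
I₂ = I₁ cos²(87° − 53°) = 0.5 I₀ · cos²(34°) = 0.3437 I₀.
I₃ = I₂ cos²(50° − 87°) = 0.3437 I₀ · cos²(37°) = 0.2192 I₀.
Transmitted fraction = 0.2192.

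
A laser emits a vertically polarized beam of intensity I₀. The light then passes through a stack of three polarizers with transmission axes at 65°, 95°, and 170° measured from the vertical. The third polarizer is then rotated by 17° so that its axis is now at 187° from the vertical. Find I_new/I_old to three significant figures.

Before rotation:
By Malus's law, I₁ = I₀ cos²(65° − 0°) = I₀ cos²(65°) = 0.1786 I₀.
I₂ = I₁ cos²(95° − 65°) = 0.1786 I₀ · cos²(30°) = 0.134 I₀.
I₃ = I₂ cos²(170° − 95°) = 0.134 I₀ · cos²(75°) = 0.008973 I₀.
After rotation:
I₁ = I₀ cos²(65° − 0°) = I₀ cos²(65°) = 0.1786 I₀.
I₂ = I₁ cos²(95° − 65°) = 0.1786 I₀ · cos²(30°) = 0.134 I₀.
Angle between axes 2 and 3: 88°. I₃ = 0.134 I₀ · cos²(88°) = 0.0001632 I₀.
Ratio = 0.0001632 / 0.008973 = 0.01818.

I_new/I_old ≈ 0.0182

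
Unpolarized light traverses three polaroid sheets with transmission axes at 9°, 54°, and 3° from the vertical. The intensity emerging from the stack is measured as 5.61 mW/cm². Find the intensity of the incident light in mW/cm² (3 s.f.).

I₀ ≈ 56.7 mW/cm²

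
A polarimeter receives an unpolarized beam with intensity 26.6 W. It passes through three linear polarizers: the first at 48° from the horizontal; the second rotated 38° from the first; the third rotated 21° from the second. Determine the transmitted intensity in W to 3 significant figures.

I ≈ 7.20 W

Unpolarized light through the first polarizer → I₁ = 26.6 W/2 = 13.3 W, polarized at 48°.
I₂ = I₁ · cos²(38°) = 13.3 · 0.621 = 8.259 W.
I₃ = I₂ · cos²(21°) = 8.259 · 0.8716 = 7.198 W.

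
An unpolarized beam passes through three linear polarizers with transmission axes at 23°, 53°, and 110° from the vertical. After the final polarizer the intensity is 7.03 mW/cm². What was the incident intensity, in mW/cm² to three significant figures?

I₀ ≈ 63.2 mW/cm²

Unpolarized light through the first polarizer → I₁ = ½ I₀, now polarized at 23°.
I₂ = I₁ cos²(53° − 23°) = 0.5 I₀ · cos²(30°) = 0.375 I₀.
I₃ = I₂ cos²(110° − 53°) = 0.375 I₀ · cos²(57°) = 0.1112 I₀.
So 7.03 mW/cm² = 0.1112 I₀, giving I₀ = 7.03/0.1112 = 63.2 mW/cm².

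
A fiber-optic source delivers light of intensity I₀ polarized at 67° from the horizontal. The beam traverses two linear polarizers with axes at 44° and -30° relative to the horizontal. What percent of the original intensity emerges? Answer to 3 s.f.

By Malus's law, I₁ = I₀ cos²(44° − 67°) = I₀ cos²(23°) = 0.8473 I₀.
I₂ = I₁ cos²(-30° − 44°) = 0.8473 I₀ · cos²(74°) = 0.06438 I₀.
That is 6.438% of the incident intensity.

≈ 6.44%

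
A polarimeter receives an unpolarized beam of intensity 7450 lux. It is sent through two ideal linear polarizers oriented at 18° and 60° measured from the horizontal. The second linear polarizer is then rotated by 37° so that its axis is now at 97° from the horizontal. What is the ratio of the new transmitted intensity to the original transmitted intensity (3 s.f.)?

Before rotation:
Unpolarized light through the first polarizer → I₁ = ½ I₀, now polarized at 18°.
I₂ = I₁ cos²(60° − 18°) = 0.5 I₀ · cos²(42°) = 0.2761 I₀.
After rotation:
Unpolarized light through the first polarizer → I₁ = ½ I₀, now polarized at 18°.
I₂ = I₁ cos²(97° − 18°) = 0.5 I₀ · cos²(79°) = 0.0182 I₀.
Ratio = 0.0182 / 0.2761 = 0.06593.

I_new/I_old ≈ 0.0659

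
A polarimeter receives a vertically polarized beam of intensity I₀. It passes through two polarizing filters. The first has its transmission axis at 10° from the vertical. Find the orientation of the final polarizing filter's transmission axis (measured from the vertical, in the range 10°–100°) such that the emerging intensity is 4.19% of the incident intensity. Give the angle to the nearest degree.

θ ≈ 88°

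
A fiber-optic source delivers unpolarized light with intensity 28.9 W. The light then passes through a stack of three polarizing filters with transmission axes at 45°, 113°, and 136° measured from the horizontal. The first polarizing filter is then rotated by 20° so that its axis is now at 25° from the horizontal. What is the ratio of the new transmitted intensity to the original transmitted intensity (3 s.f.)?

I_new/I_old ≈ 0.00868

Before rotation:
Unpolarized light through the first polarizer → I₁ = ½ I₀, now polarized at 45°.
I₂ = I₁ cos²(113° − 45°) = 0.5 I₀ · cos²(68°) = 0.07017 I₀.
I₃ = I₂ cos²(136° − 113°) = 0.07017 I₀ · cos²(23°) = 0.05945 I₀.
After rotation:
Unpolarized light through the first polarizer → I₁ = ½ I₀, now polarized at 25°.
I₂ = I₁ cos²(113° − 25°) = 0.5 I₀ · cos²(88°) = 0.000609 I₀.
I₃ = I₂ cos²(136° − 113°) = 0.000609 I₀ · cos²(23°) = 0.000516 I₀.
Ratio = 0.000516 / 0.05945 = 0.008679.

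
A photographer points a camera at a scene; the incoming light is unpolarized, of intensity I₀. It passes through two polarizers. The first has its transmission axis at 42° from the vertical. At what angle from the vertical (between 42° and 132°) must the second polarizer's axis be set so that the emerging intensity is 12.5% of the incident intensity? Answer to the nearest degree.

θ ≈ 102°

Unpolarized light through the first polarizer → I₁ = ½ I₀, now polarized at 42°.
Need I₂/I₀ = 0.125, so cos²(θ − 42°) = 0.125 / 0.5 = 0.25.
θ − 42° = arccos(√0.25) = 60.0°, giving θ ≈ 42 + 60.0 = 102.0°.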